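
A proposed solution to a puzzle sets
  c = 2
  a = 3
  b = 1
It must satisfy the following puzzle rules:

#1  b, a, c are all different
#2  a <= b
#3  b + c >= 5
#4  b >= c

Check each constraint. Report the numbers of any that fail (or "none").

#1 values 1, 3, 2 are pairwise distinct — holds.
#2 a = 3, b = 1; 3 > 1 (want ≤) — does not hold.
#3 b + c = 1 + 2 = 3; 3 < 5, bound 5 not met — does not hold.
#4 b = 1, c = 2; 1 < 2 (want ≥) — does not hold.

Constraints 2, 3, 4 are violated.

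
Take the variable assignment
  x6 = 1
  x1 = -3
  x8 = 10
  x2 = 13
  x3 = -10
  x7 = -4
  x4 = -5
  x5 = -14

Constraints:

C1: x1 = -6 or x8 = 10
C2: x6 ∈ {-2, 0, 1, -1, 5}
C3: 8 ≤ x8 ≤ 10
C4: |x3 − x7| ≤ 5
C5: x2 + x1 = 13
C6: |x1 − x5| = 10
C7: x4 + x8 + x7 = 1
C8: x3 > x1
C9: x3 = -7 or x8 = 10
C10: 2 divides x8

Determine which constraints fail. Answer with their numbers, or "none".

C1: x1 = -3 ≠ -6, but x8 = 10 = 10 (second disjunct) — OK.
C2: x6 = 1 is in {-2, 0, 1, -1, 5} — OK.
C3: x8 = 10 lies in [8, 10] — OK.
C4: |-10 − (-4)| = 6; 6 > 5, exceeds bound 5 — violated.
C5: x2 + x1 = 13 + (-3) = 10, not 13 — violated.
C6: |-3 − (-14)| = 11, not 10 — violated.
C7: x4 + x8 + x7 = -5 + 10 + (-4) = 1 — OK.
C8: x3 = -10, x1 = -3; -10 ≤ -3 (want >) — violated.
C9: x3 = -10 ≠ -7, but x8 = 10 = 10 (second disjunct) — OK.
C10: 10 / 2 = 5, so 2 divides 10 — OK.

The assignment fails constraints 4, 5, 6, 8.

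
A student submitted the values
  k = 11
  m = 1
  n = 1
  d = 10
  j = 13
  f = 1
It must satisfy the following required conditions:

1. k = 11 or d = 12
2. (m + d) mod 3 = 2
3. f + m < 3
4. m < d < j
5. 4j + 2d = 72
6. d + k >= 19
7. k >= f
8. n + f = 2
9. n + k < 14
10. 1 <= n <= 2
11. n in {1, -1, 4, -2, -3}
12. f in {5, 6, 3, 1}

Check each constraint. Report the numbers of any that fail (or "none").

None — every constraint holds.

1. k = 11 = 11 (first disjunct) — OK.
2. m + d = 11; 11 mod 3 = 2 — OK.
3. f + m = 1 + 1 = 2; 2 < 3 — OK.
4. values 1 < 10 < 13 — OK.
5. 4j + 2d = 4(13) + 2(10) = 72 — OK.
6. d + k = 10 + 11 = 21; 21 ≥ 19 — OK.
7. k = 11, f = 1; 11 ≥ 1 — OK.
8. n + f = 1 + 1 = 2 — OK.
9. n + k = 1 + 11 = 12; 12 < 14 — OK.
10. n = 1 lies in [1, 2] — OK.
11. n = 1 is in {1, -1, 4, -2, -3} — OK.
12. f = 1 is in {5, 6, 3, 1} — OK.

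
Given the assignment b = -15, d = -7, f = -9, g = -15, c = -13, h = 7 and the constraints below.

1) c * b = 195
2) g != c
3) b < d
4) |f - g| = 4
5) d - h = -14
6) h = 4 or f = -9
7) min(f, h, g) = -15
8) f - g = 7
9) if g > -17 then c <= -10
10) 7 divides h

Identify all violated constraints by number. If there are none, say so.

Constraints 4, 8 are violated.

1) c * b = -13 * (-15) = 195 — holds.
2) g = -15, c = -13; distinct — holds.
3) b = -15, d = -7; -15 < -7 — holds.
4) |-9 - (-15)| = 6, not 4 — fails.
5) d - h = -7 - 7 = -14 — holds.
6) h = 7 ≠ 4, but f = -9 = -9 (second disjunct) — holds.
7) min(-9, 7, -15) = -15 — holds.
8) f - g = -9 - (-15) = 6, not 7 — fails.
9) g = -15 > -17, so we need c ≤ -10; c = -13 ≤ -10 — holds.
10) 7 / 7 = 1, so 7 divides 7 — holds.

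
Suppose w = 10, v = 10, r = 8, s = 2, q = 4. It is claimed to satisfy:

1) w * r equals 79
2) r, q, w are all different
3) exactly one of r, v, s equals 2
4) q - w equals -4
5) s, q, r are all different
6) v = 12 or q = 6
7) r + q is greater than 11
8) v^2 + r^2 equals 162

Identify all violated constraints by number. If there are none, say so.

Violated: 1, 4, 6, and 8.

1) w * r = 10 * 8 = 80, not 79 — violated.
2) values 8, 4, 10 are pairwise distinct — satisfied.
3) r=8, v=10, s=2; 1 of them equals 2 — satisfied.
4) q - w = 4 - 10 = -6, not -4 — violated.
5) values 2, 4, 8 are pairwise distinct — satisfied.
6) v = 10 ≠ 12 and q = 4 ≠ 6; both disjuncts false — violated.
7) r + q = 8 + 4 = 12; 12 > 11 — satisfied.
8) v^2 + r^2 = 10^2 + 8^2 = 100 + 64 = 164, not 162 — violated.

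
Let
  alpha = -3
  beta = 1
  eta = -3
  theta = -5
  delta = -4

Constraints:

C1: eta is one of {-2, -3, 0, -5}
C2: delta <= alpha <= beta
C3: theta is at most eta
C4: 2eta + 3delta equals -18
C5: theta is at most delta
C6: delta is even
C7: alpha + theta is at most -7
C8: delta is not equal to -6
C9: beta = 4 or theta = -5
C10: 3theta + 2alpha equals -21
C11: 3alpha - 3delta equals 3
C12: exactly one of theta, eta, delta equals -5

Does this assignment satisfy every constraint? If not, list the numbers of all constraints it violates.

Yes — all constraints hold.

C1: eta = -3 is in {-2, -3, 0, -5}  yes
C2: values -4 <= -3 <= 1  yes
C3: theta = -5, eta = -3; -5 ≤ -3  yes
C4: 2eta + 3delta = 2(-3) + 3(-4) = -18  yes
C5: theta = -5, delta = -4; -5 ≤ -4  yes
C6: delta = -4 is even  yes
C7: alpha + theta = -3 + (-5) = -8; -8 ≤ -7  yes
C8: delta = -4, and -4 ≠ -6  yes
C9: beta = 1 ≠ 4, but theta = -5 = -5 (second disjunct)  yes
C10: 3theta + 2alpha = 3(-5) + 2(-3) = -21  yes
C11: 3alpha - 3delta = 3(-3) - 3(-4) = 3  yes
C12: theta=-5, eta=-3, delta=-4; 1 of them equals -5  yes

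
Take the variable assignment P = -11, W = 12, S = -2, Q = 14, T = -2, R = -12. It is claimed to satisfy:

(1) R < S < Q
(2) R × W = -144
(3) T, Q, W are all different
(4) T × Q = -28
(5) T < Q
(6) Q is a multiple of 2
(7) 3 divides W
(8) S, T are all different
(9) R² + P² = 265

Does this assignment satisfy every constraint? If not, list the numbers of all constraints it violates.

Violated: 8.

(1) values -12 < -2 < 14  yes
(2) R × W = -12 × 12 = -144  yes
(3) values -2, 14, 12 are pairwise distinct  yes
(4) T × Q = -2 × 14 = -28  yes
(5) T = -2, Q = 14; -2 < 14  yes
(6) 14 / 2 = 7, so 2 divides 14  yes
(7) 12 / 3 = 4, so 3 divides 12  yes
(8) S = T = -2, not all different  no
(9) R² + P² = (-12)² + (-11)² = 144 + 121 = 265  yes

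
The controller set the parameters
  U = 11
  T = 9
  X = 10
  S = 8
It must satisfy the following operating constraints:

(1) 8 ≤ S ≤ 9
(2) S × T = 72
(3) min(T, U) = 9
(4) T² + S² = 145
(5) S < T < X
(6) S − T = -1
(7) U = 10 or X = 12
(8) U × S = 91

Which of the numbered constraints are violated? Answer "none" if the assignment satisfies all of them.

No — constraints 7 and 8 are not satisfied.

(1) S = 8 lies in [8, 9]  OK
(2) S × T = 8 × 9 = 72  OK
(3) min(9, 11) = 9  OK
(4) T² + S² = 9² + 8² = 81 + 64 = 145  OK
(5) values 8 < 9 < 10  OK
(6) S − T = 8 − 9 = -1  OK
(7) U = 11 ≠ 10 and X = 10 ≠ 12; both disjuncts false  FAIL
(8) U × S = 11 × 8 = 88, not 91  FAIL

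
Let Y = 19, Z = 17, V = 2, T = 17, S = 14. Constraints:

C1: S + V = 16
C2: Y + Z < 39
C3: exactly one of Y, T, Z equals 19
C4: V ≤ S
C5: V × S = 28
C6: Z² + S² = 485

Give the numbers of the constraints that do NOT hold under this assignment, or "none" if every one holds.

The assignment satisfies every constraint.

C1: S + V = 14 + 2 = 16 — holds.
C2: Y + Z = 19 + 17 = 36; 36 < 39 — holds.
C3: Y=19, T=17, Z=17; 1 of them equals 19 — holds.
C4: V = 2, S = 14; 2 ≤ 14 — holds.
C5: V × S = 2 × 14 = 28 — holds.
C6: Z² + S² = 17² + 14² = 289 + 196 = 485 — holds.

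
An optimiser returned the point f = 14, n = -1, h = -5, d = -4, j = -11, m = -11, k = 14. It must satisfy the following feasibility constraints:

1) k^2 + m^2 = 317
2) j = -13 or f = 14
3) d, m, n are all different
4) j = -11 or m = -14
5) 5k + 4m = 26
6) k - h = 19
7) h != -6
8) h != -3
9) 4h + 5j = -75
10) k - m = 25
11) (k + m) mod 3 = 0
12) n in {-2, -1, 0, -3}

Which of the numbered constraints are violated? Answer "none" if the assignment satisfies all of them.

The assignment satisfies every constraint.

1) k^2 + m^2 = 14^2 + (-11)^2 = 196 + 121 = 317 — holds.
2) j = -11 ≠ -13, but f = 14 = 14 (second disjunct) — holds.
3) values -4, -11, -1 are pairwise distinct — holds.
4) j = -11 = -11 (first disjunct) — holds.
5) 5k + 4m = 5(14) + 4(-11) = 26 — holds.
6) k - h = 14 - (-5) = 19 — holds.
7) h = -5, and -5 ≠ -6 — holds.
8) h = -5, and -5 ≠ -3 — holds.
9) 4h + 5j = 4(-5) + 5(-11) = -75 — holds.
10) k - m = 14 - (-11) = 25 — holds.
11) k + m = 3; 3 mod 3 = 0 — holds.
12) n = -1 is in {-2, -1, 0, -3} — holds.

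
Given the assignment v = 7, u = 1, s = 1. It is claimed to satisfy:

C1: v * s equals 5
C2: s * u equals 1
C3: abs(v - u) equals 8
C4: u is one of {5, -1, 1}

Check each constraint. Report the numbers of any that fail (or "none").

C1: v * s = 7 * 1 = 7, not 5 — does not hold.
C2: s * u = 1 * 1 = 1 — holds.
C3: abs(7 - 1) = 6, not 8 — does not hold.
C4: u = 1 is in {5, -1, 1} — holds.

Constraints 1 and 3 are violated.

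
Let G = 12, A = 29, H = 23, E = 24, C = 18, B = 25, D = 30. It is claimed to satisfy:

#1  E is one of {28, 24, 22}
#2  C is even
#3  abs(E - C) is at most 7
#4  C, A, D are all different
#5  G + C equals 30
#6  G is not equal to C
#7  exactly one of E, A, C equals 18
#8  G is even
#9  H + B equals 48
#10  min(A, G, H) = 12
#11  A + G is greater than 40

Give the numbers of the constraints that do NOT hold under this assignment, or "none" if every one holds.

None — every constraint holds.

#1 E = 24 is in {28, 24, 22} — holds.
#2 C = 18 is even — holds.
#3 abs(24 - 18) = 6; 6 ≤ 7 — holds.
#4 values 18, 29, 30 are pairwise distinct — holds.
#5 G + C = 12 + 18 = 30 — holds.
#6 G = 12, C = 18; distinct — holds.
#7 E=24, A=29, C=18; 1 of them equals 18 — holds.
#8 G = 12 is even — holds.
#9 H + B = 23 + 25 = 48 — holds.
#10 min(29, 12, 23) = 12 — holds.
#11 A + G = 29 + 12 = 41; 41 > 40 — holds.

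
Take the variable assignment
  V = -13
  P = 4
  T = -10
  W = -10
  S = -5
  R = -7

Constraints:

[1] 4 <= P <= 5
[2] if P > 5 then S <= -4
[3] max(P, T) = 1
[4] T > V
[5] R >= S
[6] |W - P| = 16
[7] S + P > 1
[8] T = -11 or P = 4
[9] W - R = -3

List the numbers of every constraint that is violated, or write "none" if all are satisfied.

No — constraints 3, 5, 6, 7 are not satisfied.

[1] P = 4 lies in [4, 5]  ✓
[2] P = 4, not > 5; antecedent false, conditional vacuously true  ✓
[3] max(4, -10) = 4, not 1  ✗
[4] T = -10, V = -13; -10 > -13  ✓
[5] R = -7, S = -5; -7 < -5 (want ≥)  ✗
[6] |-10 - 4| = 14, not 16  ✗
[7] S + P = -5 + 4 = -1; -1 ≤ 1, bound 1 not met  ✗
[8] T = -10 ≠ -11, but P = 4 = 4 (second disjunct)  ✓
[9] W - R = -10 - (-7) = -3  ✓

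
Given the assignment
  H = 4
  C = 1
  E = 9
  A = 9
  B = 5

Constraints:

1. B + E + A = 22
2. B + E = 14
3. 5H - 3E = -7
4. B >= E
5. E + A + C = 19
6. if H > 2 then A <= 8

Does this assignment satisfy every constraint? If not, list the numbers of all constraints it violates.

1. B + E + A = 5 + 9 + 9 = 23, not 22  ✗
2. B + E = 5 + 9 = 14  ✓
3. 5H - 3E = 5(4) - 3(9) = -7  ✓
4. B = 5, E = 9; 5 < 9 (want ≥)  ✗
5. E + A + C = 9 + 9 + 1 = 19  ✓
6. H = 4 > 2, so we need A ≤ 8; but A = 9 > 8  ✗

Constraints 1, 4, and 6 are violated.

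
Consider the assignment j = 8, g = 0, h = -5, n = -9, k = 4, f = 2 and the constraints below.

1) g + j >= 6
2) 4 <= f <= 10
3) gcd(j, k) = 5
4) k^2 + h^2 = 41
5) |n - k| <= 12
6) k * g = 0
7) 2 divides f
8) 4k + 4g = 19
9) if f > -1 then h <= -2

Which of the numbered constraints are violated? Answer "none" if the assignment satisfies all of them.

1) g + j = 0 + 8 = 8; 8 ≥ 6  ✔
2) f = 2 is outside [4, 10]  ✘
3) gcd(8, 4) = 4, not 5  ✘
4) k^2 + h^2 = 4^2 + (-5)^2 = 16 + 25 = 41  ✔
5) |-9 - 4| = 13; 13 > 12, exceeds bound 12  ✘
6) k * g = 4 * 0 = 0  ✔
7) 2 / 2 = 1, so 2 divides 2  ✔
8) 4k + 4g = 4(4) + 4(0) = 16, not 19  ✘
9) f = 2 > -1, so we need h ≤ -2; h = -5 ≤ -2  ✔

Violated: 2, 3, 5, and 8.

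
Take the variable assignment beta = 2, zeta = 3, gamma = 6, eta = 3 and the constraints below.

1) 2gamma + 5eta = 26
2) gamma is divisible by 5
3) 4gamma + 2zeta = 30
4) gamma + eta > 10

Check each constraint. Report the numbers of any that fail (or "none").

1) 2gamma + 5eta = 2(6) + 5(3) = 27, not 26  FAIL
2) 6 = 5×1 + 1, so 5 does not divide 6  FAIL
3) 4gamma + 2zeta = 4(6) + 2(3) = 30  OK
4) gamma + eta = 6 + 3 = 9; 9 ≤ 10, bound 10 not met  FAIL

No — constraints 1, 2, and 4 are not satisfied.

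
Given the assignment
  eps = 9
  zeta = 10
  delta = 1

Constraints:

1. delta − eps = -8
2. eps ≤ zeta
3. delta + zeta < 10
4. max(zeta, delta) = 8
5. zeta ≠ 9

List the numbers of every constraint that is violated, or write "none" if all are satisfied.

1. delta − eps = 1 − 9 = -8  OK
2. eps = 9, zeta = 10; 9 ≤ 10  OK
3. delta + zeta = 1 + 10 = 11; 11 ≥ 10, bound 10 not met  FAIL
4. max(10, 1) = 10, not 8  FAIL
5. zeta = 10, and 10 ≠ 9  OK

Constraints 3 and 4 are violated.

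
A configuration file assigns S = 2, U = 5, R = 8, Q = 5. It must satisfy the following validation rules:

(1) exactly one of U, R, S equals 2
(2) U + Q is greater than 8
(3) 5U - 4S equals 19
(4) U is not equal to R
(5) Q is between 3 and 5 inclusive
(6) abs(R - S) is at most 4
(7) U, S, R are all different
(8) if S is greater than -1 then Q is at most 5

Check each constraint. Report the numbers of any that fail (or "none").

(1) U=5, R=8, S=2; 1 of them equals 2  holds
(2) U + Q = 5 + 5 = 10; 10 > 8  holds
(3) 5U - 4S = 5(5) - 4(2) = 17, not 19  fails
(4) U = 5, R = 8; distinct  holds
(5) Q = 5 lies in [3, 5]  holds
(6) abs(8 - 2) = 6; 6 > 4, exceeds bound 4  fails
(7) values 5, 2, 8 are pairwise distinct  holds
(8) S = 2 > -1, so we need Q ≤ 5; Q = 5 ≤ 5  holds

Violated: 3 and 6.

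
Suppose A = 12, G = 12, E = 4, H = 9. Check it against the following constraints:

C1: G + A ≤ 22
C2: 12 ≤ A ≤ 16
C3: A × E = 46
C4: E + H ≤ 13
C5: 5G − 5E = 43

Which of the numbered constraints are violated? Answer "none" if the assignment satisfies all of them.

No — constraints 1, 3, and 5 are not satisfied.

C1: G + A = 12 + 12 = 24; 24 > 22, bound 22 not met — fails.
C2: A = 12 lies in [12, 16] — holds.
C3: A × E = 12 × 4 = 48, not 46 — fails.
C4: E + H = 4 + 9 = 13; 13 ≤ 13 — holds.
C5: 5G − 5E = 5(12) − 5(4) = 40, not 43 — fails.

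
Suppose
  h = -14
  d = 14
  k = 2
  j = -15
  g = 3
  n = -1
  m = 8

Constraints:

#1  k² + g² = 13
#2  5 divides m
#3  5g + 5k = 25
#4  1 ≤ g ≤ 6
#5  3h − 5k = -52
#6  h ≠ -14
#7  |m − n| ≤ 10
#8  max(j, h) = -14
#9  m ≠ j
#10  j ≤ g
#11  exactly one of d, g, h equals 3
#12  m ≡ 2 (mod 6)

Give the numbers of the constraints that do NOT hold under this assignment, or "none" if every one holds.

#1 k² + g² = 2² + 3² = 4 + 9 = 13  true
#2 8 = 5×1 + 3, so 5 does not divide 8  false
#3 5g + 5k = 5(3) + 5(2) = 25  true
#4 g = 3 lies in [1, 6]  true
#5 3h − 5k = 3(-14) − 5(2) = -52  true
#6 h = -14, but -14 is required to differ  false
#7 |8 − (-1)| = 9; 9 ≤ 10  true
#8 max(-15, -14) = -14  true
#9 m = 8, j = -15; distinct  true
#10 j = -15, g = 3; -15 ≤ 3  true
#11 d=14, g=3, h=-14; 1 of them equals 3  true
#12 8 mod 6 = 2  true

Violated: 2, 6.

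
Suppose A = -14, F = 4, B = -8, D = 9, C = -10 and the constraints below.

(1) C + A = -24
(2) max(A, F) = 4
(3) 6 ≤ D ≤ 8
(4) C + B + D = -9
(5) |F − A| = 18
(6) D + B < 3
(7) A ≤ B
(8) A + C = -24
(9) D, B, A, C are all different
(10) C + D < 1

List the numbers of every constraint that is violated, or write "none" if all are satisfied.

(1) C + A = -10 + (-14) = -24  holds
(2) max(-14, 4) = 4  holds
(3) D = 9 is outside [6, 8]  fails
(4) C + B + D = -10 + (-8) + 9 = -9  holds
(5) |4 − (-14)| = 18  holds
(6) D + B = 9 + (-8) = 1; 1 < 3  holds
(7) A = -14, B = -8; -14 ≤ -8  holds
(8) A + C = -14 + (-10) = -24  holds
(9) values 9, -8, -14, -10 are pairwise distinct  holds
(10) C + D = -10 + 9 = -1; -1 < 1  holds

Violated: 3.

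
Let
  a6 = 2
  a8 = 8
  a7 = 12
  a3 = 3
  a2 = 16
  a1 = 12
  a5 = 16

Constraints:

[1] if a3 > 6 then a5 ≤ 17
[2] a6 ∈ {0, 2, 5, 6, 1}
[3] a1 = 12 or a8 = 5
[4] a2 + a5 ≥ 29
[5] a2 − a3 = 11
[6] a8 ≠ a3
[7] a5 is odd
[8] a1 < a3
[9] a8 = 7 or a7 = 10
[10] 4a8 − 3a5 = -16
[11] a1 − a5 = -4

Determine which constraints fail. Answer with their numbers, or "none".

The assignment fails constraints 5, 7, 8, and 9.

[1] a3 = 3, not > 6; antecedent false, conditional vacuously true — holds.
[2] a6 = 2 is in {0, 2, 5, 6, 1} — holds.
[3] a1 = 12 = 12 (first disjunct) — holds.
[4] a2 + a5 = 16 + 16 = 32; 32 ≥ 29 — holds.
[5] a2 − a3 = 16 − 3 = 13, not 11 — fails.
[6] a8 = 8, a3 = 3; distinct — holds.
[7] a5 = 16 is even — fails.
[8] a1 = 12, a3 = 3; 12 ≥ 3 (want <) — fails.
[9] a8 = 8 ≠ 7 and a7 = 12 ≠ 10; both disjuncts false — fails.
[10] 4a8 − 3a5 = 4(8) − 3(16) = -16 — holds.
[11] a1 − a5 = 12 − 16 = -4 — holds.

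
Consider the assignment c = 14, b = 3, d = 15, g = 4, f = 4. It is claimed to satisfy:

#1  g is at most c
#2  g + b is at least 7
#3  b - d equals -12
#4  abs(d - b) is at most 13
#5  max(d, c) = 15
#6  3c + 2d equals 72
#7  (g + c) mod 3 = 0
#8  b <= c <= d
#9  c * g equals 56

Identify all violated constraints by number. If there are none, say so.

No violations.

#1 g = 4, c = 14; 4 ≤ 14  yes
#2 g + b = 4 + 3 = 7; 7 ≥ 7  yes
#3 b - d = 3 - 15 = -12  yes
#4 abs(15 - 3) = 12; 12 ≤ 13  yes
#5 max(15, 14) = 15  yes
#6 3c + 2d = 3(14) + 2(15) = 72  yes
#7 g + c = 18; 18 mod 3 = 0  yes
#8 values 3 <= 14 <= 15  yes
#9 c * g = 14 * 4 = 56  yes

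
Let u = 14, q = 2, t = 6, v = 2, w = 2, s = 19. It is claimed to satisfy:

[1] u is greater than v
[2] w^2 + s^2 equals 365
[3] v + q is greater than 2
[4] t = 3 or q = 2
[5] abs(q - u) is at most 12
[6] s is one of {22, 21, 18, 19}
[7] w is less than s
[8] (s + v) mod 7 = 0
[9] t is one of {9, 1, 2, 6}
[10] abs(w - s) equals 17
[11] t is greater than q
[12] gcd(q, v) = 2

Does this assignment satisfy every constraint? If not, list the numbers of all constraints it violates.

All constraints are satisfied.

[1] u = 14, v = 2; 14 > 2  true
[2] w^2 + s^2 = 2^2 + 19^2 = 4 + 361 = 365  true
[3] v + q = 2 + 2 = 4; 4 > 2  true
[4] t = 6 ≠ 3, but q = 2 = 2 (second disjunct)  true
[5] abs(2 - 14) = 12; 12 ≤ 12  true
[6] s = 19 is in {22, 21, 18, 19}  true
[7] w = 2, s = 19; 2 < 19  true
[8] s + v = 21; 21 mod 7 = 0  true
[9] t = 6 is in {9, 1, 2, 6}  true
[10] abs(2 - 19) = 17  true
[11] t = 6, q = 2; 6 > 2  true
[12] gcd(2, 2) = 2  true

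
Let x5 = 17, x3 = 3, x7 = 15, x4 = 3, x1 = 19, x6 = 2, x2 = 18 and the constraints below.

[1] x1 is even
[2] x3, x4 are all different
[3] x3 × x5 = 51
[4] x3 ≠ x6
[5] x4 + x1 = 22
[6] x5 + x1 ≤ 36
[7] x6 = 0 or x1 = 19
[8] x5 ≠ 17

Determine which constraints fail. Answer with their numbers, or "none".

[1] x1 = 19 is odd — violated.
[2] x3 = x4 = 3, not all different — violated.
[3] x3 × x5 = 3 × 17 = 51 — satisfied.
[4] x3 = 3, x6 = 2; distinct — satisfied.
[5] x4 + x1 = 3 + 19 = 22 — satisfied.
[6] x5 + x1 = 17 + 19 = 36; 36 ≤ 36 — satisfied.
[7] x6 = 2 ≠ 0, but x1 = 19 = 19 (second disjunct) — satisfied.
[8] x5 = 17, but 17 is required to differ — violated.

Constraints 1, 2, and 8 do not hold.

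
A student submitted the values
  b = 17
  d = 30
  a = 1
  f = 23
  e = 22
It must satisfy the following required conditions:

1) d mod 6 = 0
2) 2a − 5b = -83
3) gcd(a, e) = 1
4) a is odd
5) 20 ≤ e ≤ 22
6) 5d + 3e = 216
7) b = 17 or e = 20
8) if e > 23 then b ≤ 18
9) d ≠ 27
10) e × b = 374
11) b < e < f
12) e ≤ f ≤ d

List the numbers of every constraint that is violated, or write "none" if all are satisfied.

No violations.

1) 30 mod 6 = 0 — holds.
2) 2a − 5b = 2(1) − 5(17) = -83 — holds.
3) gcd(1, 22) = 1 — holds.
4) a = 1 is odd — holds.
5) e = 22 lies in [20, 22] — holds.
6) 5d + 3e = 5(30) + 3(22) = 216 — holds.
7) b = 17 = 17 (first disjunct) — holds.
8) e = 22, not > 23; antecedent false, conditional vacuously true — holds.
9) d = 30, and 30 ≠ 27 — holds.
10) e × b = 22 × 17 = 374 — holds.
11) values 17 < 22 < 23 — holds.
12) values 22 ≤ 23 ≤ 30 — holds.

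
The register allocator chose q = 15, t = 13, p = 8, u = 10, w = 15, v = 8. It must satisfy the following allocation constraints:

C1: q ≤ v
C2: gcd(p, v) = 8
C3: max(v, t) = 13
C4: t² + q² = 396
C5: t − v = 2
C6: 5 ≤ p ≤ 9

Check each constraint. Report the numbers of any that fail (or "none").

C1: q = 15, v = 8; 15 > 8 (want ≤)  no
C2: gcd(8, 8) = 8  yes
C3: max(8, 13) = 13  yes
C4: t² + q² = 13² + 15² = 169 + 225 = 394, not 396  no
C5: t − v = 13 − 8 = 5, not 2  no
C6: p = 8 lies in [5, 9]  yes

Constraints 1, 4, and 5 do not hold.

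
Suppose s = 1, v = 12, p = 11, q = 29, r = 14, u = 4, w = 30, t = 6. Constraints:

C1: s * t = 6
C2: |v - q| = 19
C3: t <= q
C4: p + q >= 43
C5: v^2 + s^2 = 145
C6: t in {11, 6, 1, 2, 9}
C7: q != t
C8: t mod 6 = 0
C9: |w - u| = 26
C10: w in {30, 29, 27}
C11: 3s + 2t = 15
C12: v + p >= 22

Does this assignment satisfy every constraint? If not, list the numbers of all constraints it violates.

C1: s * t = 1 * 6 = 6  true
C2: |12 - 29| = 17, not 19  false
C3: t = 6, q = 29; 6 ≤ 29  true
C4: p + q = 11 + 29 = 40; 40 < 43, bound 43 not met  false
C5: v^2 + s^2 = 12^2 + 1^2 = 144 + 1 = 145  true
C6: t = 6 is in {11, 6, 1, 2, 9}  true
C7: q = 29, t = 6; distinct  true
C8: 6 mod 6 = 0  true
C9: |30 - 4| = 26  true
C10: w = 30 is in {30, 29, 27}  true
C11: 3s + 2t = 3(1) + 2(6) = 15  true
C12: v + p = 12 + 11 = 23; 23 ≥ 22  true

No — constraints 2 and 4 are not satisfied.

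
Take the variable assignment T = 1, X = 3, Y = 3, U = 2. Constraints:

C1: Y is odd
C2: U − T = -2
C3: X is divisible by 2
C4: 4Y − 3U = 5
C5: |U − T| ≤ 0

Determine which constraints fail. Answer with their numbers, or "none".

Constraints 2, 3, 4, and 5 are violated.

C1: Y = 3 is odd  holds
C2: U − T = 2 − 1 = 1, not -2  fails
C3: 3 = 2×1 + 1, so 2 does not divide 3  fails
C4: 4Y − 3U = 4(3) − 3(2) = 6, not 5  fails
C5: |2 − 1| = 1; 1 > 0, exceeds bound 0  fails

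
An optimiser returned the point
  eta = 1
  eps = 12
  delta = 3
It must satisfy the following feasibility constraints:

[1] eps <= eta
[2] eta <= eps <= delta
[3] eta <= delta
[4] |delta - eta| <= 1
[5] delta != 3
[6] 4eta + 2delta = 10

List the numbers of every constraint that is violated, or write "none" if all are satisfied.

[1] eps = 12, eta = 1; 12 > 1 (want ≤)  no
[2] values 1, 12, 3; eps = 12 is not <= delta = 3  no
[3] eta = 1, delta = 3; 1 ≤ 3  yes
[4] |3 - 1| = 2; 2 > 1, exceeds bound 1  no
[5] delta = 3, but 3 is required to differ  no
[6] 4eta + 2delta = 4(1) + 2(3) = 10  yes

Constraints 1, 2, 4, 5 are violated.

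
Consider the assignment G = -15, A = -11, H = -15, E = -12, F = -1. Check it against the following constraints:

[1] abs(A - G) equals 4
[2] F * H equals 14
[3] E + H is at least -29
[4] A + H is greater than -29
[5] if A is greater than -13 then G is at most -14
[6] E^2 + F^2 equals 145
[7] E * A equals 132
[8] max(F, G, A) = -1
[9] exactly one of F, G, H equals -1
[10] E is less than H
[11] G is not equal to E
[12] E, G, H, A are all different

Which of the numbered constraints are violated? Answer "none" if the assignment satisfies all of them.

[1] abs(-11 - (-15)) = 4  OK
[2] F * H = -1 * (-15) = 15, not 14  FAIL
[3] E + H = -12 + (-15) = -27; -27 ≥ -29  OK
[4] A + H = -11 + (-15) = -26; -26 > -29  OK
[5] A = -11 > -13, so we need G ≤ -14; G = -15 ≤ -14  OK
[6] E^2 + F^2 = (-12)^2 + (-1)^2 = 144 + 1 = 145  OK
[7] E * A = -12 * (-11) = 132  OK
[8] max(-1, -15, -11) = -1  OK
[9] F=-1, G=-15, H=-15; 1 of them equals -1  OK
[10] E = -12, H = -15; -12 ≥ -15 (want <)  FAIL
[11] G = -15, E = -12; distinct  OK
[12] G = H = -15, not all different  FAIL

No — constraints 2, 10, 12 are not satisfied.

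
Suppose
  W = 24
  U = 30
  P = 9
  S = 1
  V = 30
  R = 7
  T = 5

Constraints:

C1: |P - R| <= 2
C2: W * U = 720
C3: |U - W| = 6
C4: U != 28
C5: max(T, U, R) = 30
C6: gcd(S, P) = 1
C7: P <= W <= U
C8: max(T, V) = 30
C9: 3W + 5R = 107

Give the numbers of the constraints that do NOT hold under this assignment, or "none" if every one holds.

All constraints are satisfied.

C1: |9 - 7| = 2; 2 ≤ 2 — satisfied.
C2: W * U = 24 * 30 = 720 — satisfied.
C3: |30 - 24| = 6 — satisfied.
C4: U = 30, and 30 ≠ 28 — satisfied.
C5: max(5, 30, 7) = 30 — satisfied.
C6: gcd(1, 9) = 1 — satisfied.
C7: values 9 <= 24 <= 30 — satisfied.
C8: max(5, 30) = 30 — satisfied.
C9: 3W + 5R = 3(24) + 5(7) = 107 — satisfied.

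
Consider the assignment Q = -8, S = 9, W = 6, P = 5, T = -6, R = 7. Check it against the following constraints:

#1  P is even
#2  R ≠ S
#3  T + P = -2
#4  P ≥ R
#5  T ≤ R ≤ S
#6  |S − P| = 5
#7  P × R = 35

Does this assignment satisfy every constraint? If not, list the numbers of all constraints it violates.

#1 P = 5 is odd — does not hold.
#2 R = 7, S = 9; distinct — holds.
#3 T + P = -6 + 5 = -1, not -2 — does not hold.
#4 P = 5, R = 7; 5 < 7 (want ≥) — does not hold.
#5 values -6 ≤ 7 ≤ 9 — holds.
#6 |9 − 5| = 4, not 5 — does not hold.
#7 P × R = 5 × 7 = 35 — holds.

Constraints 1, 3, 4, and 6 do not hold.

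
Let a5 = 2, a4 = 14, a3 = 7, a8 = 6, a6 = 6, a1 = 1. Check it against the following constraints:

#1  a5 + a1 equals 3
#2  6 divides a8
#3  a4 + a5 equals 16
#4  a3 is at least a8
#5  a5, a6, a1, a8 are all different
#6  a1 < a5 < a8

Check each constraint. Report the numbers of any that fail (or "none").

#1 a5 + a1 = 2 + 1 = 3 — OK.
#2 6 / 6 = 1, so 6 divides 6 — OK.
#3 a4 + a5 = 14 + 2 = 16 — OK.
#4 a3 = 7, a8 = 6; 7 ≥ 6 — OK.
#5 a6 = a8 = 6, not all different — violated.
#6 values 1 < 2 < 6 — OK.

Constraint 5 does not hold.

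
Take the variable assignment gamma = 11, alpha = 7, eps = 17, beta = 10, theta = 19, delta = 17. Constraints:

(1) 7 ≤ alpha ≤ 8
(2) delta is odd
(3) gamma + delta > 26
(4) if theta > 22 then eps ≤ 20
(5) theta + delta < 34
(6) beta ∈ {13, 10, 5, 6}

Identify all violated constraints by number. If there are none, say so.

(1) alpha = 7 lies in [7, 8]  true
(2) delta = 17 is odd  true
(3) gamma + delta = 11 + 17 = 28; 28 > 26  true
(4) theta = 19, not > 22; antecedent false, conditional vacuously true  true
(5) theta + delta = 19 + 17 = 36; 36 ≥ 34, bound 34 not met  false
(6) beta = 10 is in {13, 10, 5, 6}  true

Violated: 5.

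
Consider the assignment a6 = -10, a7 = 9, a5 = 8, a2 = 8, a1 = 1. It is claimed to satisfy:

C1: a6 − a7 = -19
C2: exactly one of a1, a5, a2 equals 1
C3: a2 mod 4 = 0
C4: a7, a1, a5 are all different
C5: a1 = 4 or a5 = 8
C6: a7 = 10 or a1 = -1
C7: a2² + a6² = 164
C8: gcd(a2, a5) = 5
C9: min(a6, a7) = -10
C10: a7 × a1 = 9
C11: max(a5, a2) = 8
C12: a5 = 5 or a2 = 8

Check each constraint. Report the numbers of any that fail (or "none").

No — constraints 6 and 8 are not satisfied.

C1: a6 − a7 = -10 − 9 = -19  ✔
C2: a1=1, a5=8, a2=8; 1 of them equals 1  ✔
C3: 8 mod 4 = 0  ✔
C4: values 9, 1, 8 are pairwise distinct  ✔
C5: a1 = 1 ≠ 4, but a5 = 8 = 8 (second disjunct)  ✔
C6: a7 = 9 ≠ 10 and a1 = 1 ≠ -1; both disjuncts false  ✘
C7: a2² + a6² = 8² + (-10)² = 64 + 100 = 164  ✔
C8: gcd(8, 8) = 8, not 5  ✘
C9: min(-10, 9) = -10  ✔
C10: a7 × a1 = 9 × 1 = 9  ✔
C11: max(8, 8) = 8  ✔
C12: a5 = 8 ≠ 5, but a2 = 8 = 8 (second disjunct)  ✔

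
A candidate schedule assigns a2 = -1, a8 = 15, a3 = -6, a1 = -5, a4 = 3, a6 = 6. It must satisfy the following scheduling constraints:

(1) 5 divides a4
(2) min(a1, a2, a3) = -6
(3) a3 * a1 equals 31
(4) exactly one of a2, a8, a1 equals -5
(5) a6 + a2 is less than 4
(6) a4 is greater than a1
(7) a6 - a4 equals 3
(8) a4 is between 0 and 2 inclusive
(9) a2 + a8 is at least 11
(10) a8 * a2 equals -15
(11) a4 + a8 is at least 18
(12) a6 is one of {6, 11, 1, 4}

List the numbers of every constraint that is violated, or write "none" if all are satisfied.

No — constraints 1, 3, 5, and 8 are not satisfied.

(1) 3 = 5*0 + 3, so 5 does not divide 3 — does not hold.
(2) min(-5, -1, -6) = -6 — holds.
(3) a3 * a1 = -6 * (-5) = 30, not 31 — does not hold.
(4) a2=-1, a8=15, a1=-5; 1 of them equals -5 — holds.
(5) a6 + a2 = 6 + (-1) = 5; 5 ≥ 4, bound 4 not met — does not hold.
(6) a4 = 3, a1 = -5; 3 > -5 — holds.
(7) a6 - a4 = 6 - 3 = 3 — holds.
(8) a4 = 3 is outside [0, 2] — does not hold.
(9) a2 + a8 = -1 + 15 = 14; 14 ≥ 11 — holds.
(10) a8 * a2 = 15 * (-1) = -15 — holds.
(11) a4 + a8 = 3 + 15 = 18; 18 ≥ 18 — holds.
(12) a6 = 6 is in {6, 11, 1, 4} — holds.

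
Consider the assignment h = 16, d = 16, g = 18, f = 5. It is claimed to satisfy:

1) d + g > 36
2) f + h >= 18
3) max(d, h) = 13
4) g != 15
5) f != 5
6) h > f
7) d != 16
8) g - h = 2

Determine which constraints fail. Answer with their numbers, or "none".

No — constraints 1, 3, 5, and 7 are not satisfied.

1) d + g = 16 + 18 = 34; 34 ≤ 36, bound 36 not met  ✘
2) f + h = 5 + 16 = 21; 21 ≥ 18  ✔
3) max(16, 16) = 16, not 13  ✘
4) g = 18, and 18 ≠ 15  ✔
5) f = 5, but 5 is required to differ  ✘
6) h = 16, f = 5; 16 > 5  ✔
7) d = 16, but 16 is required to differ  ✘
8) g - h = 18 - 16 = 2  ✔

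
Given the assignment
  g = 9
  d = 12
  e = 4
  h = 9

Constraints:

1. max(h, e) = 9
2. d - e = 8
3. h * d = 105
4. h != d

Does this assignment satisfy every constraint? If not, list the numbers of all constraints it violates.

1. max(9, 4) = 9 — satisfied.
2. d - e = 12 - 4 = 8 — satisfied.
3. h * d = 9 * 12 = 108, not 105 — violated.
4. h = 9, d = 12; distinct — satisfied.

Constraint 3 is violated.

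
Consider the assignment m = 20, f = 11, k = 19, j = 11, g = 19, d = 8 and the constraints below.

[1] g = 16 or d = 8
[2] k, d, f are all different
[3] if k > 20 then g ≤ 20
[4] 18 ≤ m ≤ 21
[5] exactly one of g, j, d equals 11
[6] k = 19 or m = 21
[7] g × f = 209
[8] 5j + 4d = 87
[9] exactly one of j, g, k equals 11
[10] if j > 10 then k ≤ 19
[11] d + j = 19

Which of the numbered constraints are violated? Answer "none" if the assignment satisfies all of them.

[1] g = 19 ≠ 16, but d = 8 = 8 (second disjunct)  ✓
[2] values 19, 8, 11 are pairwise distinct  ✓
[3] k = 19, not > 20; antecedent false, conditional vacuously true  ✓
[4] m = 20 lies in [18, 21]  ✓
[5] g=19, j=11, d=8; 1 of them equals 11  ✓
[6] k = 19 = 19 (first disjunct)  ✓
[7] g × f = 19 × 11 = 209  ✓
[8] 5j + 4d = 5(11) + 4(8) = 87  ✓
[9] j=11, g=19, k=19; 1 of them equals 11  ✓
[10] j = 11 > 10, so we need k ≤ 19; k = 19 ≤ 19  ✓
[11] d + j = 8 + 11 = 19  ✓

No violations.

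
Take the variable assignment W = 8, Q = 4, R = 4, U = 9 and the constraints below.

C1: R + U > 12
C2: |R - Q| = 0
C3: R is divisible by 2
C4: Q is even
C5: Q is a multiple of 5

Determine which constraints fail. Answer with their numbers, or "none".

Constraint 5 does not hold.

C1: R + U = 4 + 9 = 13; 13 > 12  ✓
C2: |4 - 4| = 0  ✓
C3: 4 / 2 = 2, so 2 divides 4  ✓
C4: Q = 4 is even  ✓
C5: 4 = 5*0 + 4, so 5 does not divide 4  ✗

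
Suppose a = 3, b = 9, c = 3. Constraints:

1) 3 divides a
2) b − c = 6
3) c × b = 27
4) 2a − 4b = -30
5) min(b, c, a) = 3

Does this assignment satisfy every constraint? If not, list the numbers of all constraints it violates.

1) 3 / 3 = 1, so 3 divides 3 — satisfied.
2) b − c = 9 − 3 = 6 — satisfied.
3) c × b = 3 × 9 = 27 — satisfied.
4) 2a − 4b = 2(3) − 4(9) = -30 — satisfied.
5) min(9, 3, 3) = 3 — satisfied.

The assignment satisfies every constraint.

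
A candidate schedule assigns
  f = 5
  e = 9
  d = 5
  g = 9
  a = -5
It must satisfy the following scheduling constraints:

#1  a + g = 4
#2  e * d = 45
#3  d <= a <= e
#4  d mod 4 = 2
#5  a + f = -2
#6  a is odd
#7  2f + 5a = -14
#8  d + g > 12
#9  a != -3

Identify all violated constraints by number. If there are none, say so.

#1 a + g = -5 + 9 = 4 — holds.
#2 e * d = 9 * 5 = 45 — holds.
#3 values 5, -5, 9; d = 5 is not <= a = -5 — does not hold.
#4 5 mod 4 = 1, not 2 — does not hold.
#5 a + f = -5 + 5 = 0, not -2 — does not hold.
#6 a = -5 is odd — holds.
#7 2f + 5a = 2(5) + 5(-5) = -15, not -14 — does not hold.
#8 d + g = 5 + 9 = 14; 14 > 12 — holds.
#9 a = -5, and -5 ≠ -3 — holds.

No — constraints 3, 4, 5, 7 are not satisfied.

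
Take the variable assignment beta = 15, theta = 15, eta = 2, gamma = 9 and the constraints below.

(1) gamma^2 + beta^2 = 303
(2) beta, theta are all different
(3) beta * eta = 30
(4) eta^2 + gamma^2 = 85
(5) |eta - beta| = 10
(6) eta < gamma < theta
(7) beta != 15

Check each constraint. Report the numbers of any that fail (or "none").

Constraints 1, 2, 5, 7 do not hold.

(1) gamma^2 + beta^2 = 9^2 + 15^2 = 81 + 225 = 306, not 303 — does not hold.
(2) beta = theta = 15, not all different — does not hold.
(3) beta * eta = 15 * 2 = 30 — holds.
(4) eta^2 + gamma^2 = 2^2 + 9^2 = 4 + 81 = 85 — holds.
(5) |2 - 15| = 13, not 10 — does not hold.
(6) values 2 < 9 < 15 — holds.
(7) beta = 15, but 15 is required to differ — does not hold.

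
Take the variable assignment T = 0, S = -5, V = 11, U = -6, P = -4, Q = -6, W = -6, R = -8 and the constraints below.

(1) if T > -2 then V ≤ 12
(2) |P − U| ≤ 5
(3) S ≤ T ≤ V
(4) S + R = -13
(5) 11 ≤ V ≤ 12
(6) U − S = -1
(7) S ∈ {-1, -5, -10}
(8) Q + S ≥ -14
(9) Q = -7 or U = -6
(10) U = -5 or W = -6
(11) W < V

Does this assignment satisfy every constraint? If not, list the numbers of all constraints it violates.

The assignment satisfies every constraint.

(1) T = 0 > -2, so we need V ≤ 12; V = 11 ≤ 12  ✓
(2) |-4 − (-6)| = 2; 2 ≤ 5  ✓
(3) values -5 ≤ 0 ≤ 11  ✓
(4) S + R = -5 + (-8) = -13  ✓
(5) V = 11 lies in [11, 12]  ✓
(6) U − S = -6 − (-5) = -1  ✓
(7) S = -5 is in {-1, -5, -10}  ✓
(8) Q + S = -6 + (-5) = -11; -11 ≥ -14  ✓
(9) Q = -6 ≠ -7, but U = -6 = -6 (second disjunct)  ✓
(10) U = -6 ≠ -5, but W = -6 = -6 (second disjunct)  ✓
(11) W = -6, V = 11; -6 < 11  ✓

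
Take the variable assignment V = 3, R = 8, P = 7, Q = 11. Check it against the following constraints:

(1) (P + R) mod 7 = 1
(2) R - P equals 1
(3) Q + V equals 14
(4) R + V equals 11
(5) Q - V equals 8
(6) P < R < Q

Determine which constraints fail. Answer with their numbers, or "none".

Yes — all constraints hold.

(1) P + R = 15; 15 mod 7 = 1 — OK.
(2) R - P = 8 - 7 = 1 — OK.
(3) Q + V = 11 + 3 = 14 — OK.
(4) R + V = 8 + 3 = 11 — OK.
(5) Q - V = 11 - 3 = 8 — OK.
(6) values 7 < 8 < 11 — OK.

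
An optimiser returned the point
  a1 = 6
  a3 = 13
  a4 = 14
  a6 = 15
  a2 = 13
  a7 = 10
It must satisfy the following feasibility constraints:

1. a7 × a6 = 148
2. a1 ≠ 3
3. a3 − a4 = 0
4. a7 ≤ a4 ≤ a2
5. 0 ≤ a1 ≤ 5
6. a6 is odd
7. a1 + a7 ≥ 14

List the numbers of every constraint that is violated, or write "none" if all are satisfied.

Violated: 1, 3, 4, 5.

1. a7 × a6 = 10 × 15 = 150, not 148 — violated.
2. a1 = 6, and 6 ≠ 3 — satisfied.
3. a3 − a4 = 13 − 14 = -1, not 0 — violated.
4. values 10, 14, 13; a4 = 14 is not ≤ a2 = 13 — violated.
5. a1 = 6 is outside [0, 5] — violated.
6. a6 = 15 is odd — satisfied.
7. a1 + a7 = 6 + 10 = 16; 16 ≥ 14 — satisfied.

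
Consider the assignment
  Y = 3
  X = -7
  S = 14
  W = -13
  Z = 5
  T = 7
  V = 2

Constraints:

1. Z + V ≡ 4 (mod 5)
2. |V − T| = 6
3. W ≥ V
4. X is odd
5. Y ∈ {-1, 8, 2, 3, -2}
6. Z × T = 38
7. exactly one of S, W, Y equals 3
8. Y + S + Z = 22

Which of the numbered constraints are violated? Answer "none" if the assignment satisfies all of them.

1. Z + V = 7; 7 mod 5 = 2, not 4  fails
2. |2 − 7| = 5, not 6  fails
3. W = -13, V = 2; -13 < 2 (want ≥)  fails
4. X = -7 is odd  holds
5. Y = 3 is in {-1, 8, 2, 3, -2}  holds
6. Z × T = 5 × 7 = 35, not 38  fails
7. S=14, W=-13, Y=3; 1 of them equals 3  holds
8. Y + S + Z = 3 + 14 + 5 = 22  holds

Constraints 1, 2, 3, 6 are violated.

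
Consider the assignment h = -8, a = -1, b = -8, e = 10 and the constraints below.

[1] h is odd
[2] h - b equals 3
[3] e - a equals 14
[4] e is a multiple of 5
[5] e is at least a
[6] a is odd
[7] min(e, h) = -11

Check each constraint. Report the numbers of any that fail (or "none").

Constraints 1, 2, 3, 7 do not hold.

[1] h = -8 is even  false
[2] h - b = -8 - (-8) = 0, not 3  false
[3] e - a = 10 - (-1) = 11, not 14  false
[4] 10 / 5 = 2, so 5 divides 10  true
[5] e = 10, a = -1; 10 ≥ -1  true
[6] a = -1 is odd  true
[7] min(10, -8) = -8, not -11  false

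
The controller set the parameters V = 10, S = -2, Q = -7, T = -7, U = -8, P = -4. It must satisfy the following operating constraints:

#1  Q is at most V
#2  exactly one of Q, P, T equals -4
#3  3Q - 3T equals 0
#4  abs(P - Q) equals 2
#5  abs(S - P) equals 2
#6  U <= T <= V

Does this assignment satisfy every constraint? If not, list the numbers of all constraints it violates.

Violated: 4.

#1 Q = -7, V = 10; -7 ≤ 10  yes
#2 Q=-7, P=-4, T=-7; 1 of them equals -4  yes
#3 3Q - 3T = 3(-7) - 3(-7) = 0  yes
#4 abs(-4 - (-7)) = 3, not 2  no
#5 abs(-2 - (-4)) = 2  yes
#6 values -8 <= -7 <= 10  yes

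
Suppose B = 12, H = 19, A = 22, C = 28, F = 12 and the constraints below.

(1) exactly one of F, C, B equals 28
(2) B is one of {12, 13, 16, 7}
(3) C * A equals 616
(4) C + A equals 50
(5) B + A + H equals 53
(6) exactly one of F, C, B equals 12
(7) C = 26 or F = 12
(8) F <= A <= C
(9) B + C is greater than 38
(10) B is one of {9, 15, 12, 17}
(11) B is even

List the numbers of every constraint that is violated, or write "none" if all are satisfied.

(1) F=12, C=28, B=12; 1 of them equals 28  holds
(2) B = 12 is in {12, 13, 16, 7}  holds
(3) C * A = 28 * 22 = 616  holds
(4) C + A = 28 + 22 = 50  holds
(5) B + A + H = 12 + 22 + 19 = 53  holds
(6) F=12, C=28, B=12; 2 of them equal 12, not exactly one  fails
(7) C = 28 ≠ 26, but F = 12 = 12 (second disjunct)  holds
(8) values 12 <= 22 <= 28  holds
(9) B + C = 12 + 28 = 40; 40 > 38  holds
(10) B = 12 is in {9, 15, 12, 17}  holds
(11) B = 12 is even  holds

Constraint 6 is violated.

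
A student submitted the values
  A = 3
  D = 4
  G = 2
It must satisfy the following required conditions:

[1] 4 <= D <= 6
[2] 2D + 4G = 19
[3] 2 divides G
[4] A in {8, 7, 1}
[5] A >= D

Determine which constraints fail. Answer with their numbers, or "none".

The assignment fails constraints 2, 4, and 5.

[1] D = 4 lies in [4, 6]  OK
[2] 2D + 4G = 2(4) + 4(2) = 16, not 19  FAIL
[3] 2 / 2 = 1, so 2 divides 2  OK
[4] A = 3 is not in {8, 7, 1}  FAIL
[5] A = 3, D = 4; 3 < 4 (want ≥)  FAIL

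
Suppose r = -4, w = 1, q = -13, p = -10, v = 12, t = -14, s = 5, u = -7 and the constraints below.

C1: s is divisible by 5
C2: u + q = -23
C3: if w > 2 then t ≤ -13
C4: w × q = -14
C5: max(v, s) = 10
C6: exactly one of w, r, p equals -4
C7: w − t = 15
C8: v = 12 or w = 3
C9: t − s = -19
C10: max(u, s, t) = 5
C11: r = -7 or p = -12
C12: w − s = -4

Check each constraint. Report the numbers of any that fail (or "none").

C1: 5 / 5 = 1, so 5 divides 5  ✔
C2: u + q = -7 + (-13) = -20, not -23  ✘
C3: w = 1, not > 2; antecedent false, conditional vacuously true  ✔
C4: w × q = 1 × (-13) = -13, not -14  ✘
C5: max(12, 5) = 12, not 10  ✘
C6: w=1, r=-4, p=-10; 1 of them equals -4  ✔
C7: w − t = 1 − (-14) = 15  ✔
C8: v = 12 = 12 (first disjunct)  ✔
C9: t − s = -14 − 5 = -19  ✔
C10: max(-7, 5, -14) = 5  ✔
C11: r = -4 ≠ -7 and p = -10 ≠ -12; both disjuncts false  ✘
C12: w − s = 1 − 5 = -4  ✔

Constraints 2, 4, 5, 11 do not hold.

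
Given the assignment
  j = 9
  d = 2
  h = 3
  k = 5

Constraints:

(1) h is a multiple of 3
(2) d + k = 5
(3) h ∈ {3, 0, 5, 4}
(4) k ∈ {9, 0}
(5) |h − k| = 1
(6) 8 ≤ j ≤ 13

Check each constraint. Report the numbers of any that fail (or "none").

(1) 3 / 3 = 1, so 3 divides 3 — OK.
(2) d + k = 2 + 5 = 7, not 5 — violated.
(3) h = 3 is in {3, 0, 5, 4} — OK.
(4) k = 5 is not in {9, 0} — violated.
(5) |3 − 5| = 2, not 1 — violated.
(6) j = 9 lies in [8, 13] — OK.

Constraints 2, 4, 5 do not hold.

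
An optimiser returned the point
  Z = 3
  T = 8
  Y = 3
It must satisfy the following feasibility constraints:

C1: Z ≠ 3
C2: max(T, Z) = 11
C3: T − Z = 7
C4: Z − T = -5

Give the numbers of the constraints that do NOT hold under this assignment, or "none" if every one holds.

Violated: 1, 2, and 3.

C1: Z = 3, but 3 is required to differ  false
C2: max(8, 3) = 8, not 11  false
C3: T − Z = 8 − 3 = 5, not 7  false
C4: Z − T = 3 − 8 = -5  true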